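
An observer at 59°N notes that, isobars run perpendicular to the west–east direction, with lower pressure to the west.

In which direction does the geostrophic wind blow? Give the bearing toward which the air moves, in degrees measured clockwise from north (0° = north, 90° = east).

The pressure-gradient force points toward the west (bearing 270°).
Geostrophic balance: in the Northern Hemisphere the Coriolis force deflects motion to the right, so the geostrophic wind blows 90° to the right of the pressure-gradient force (low pressure on the left).
Rotating 270° by 90° clockwise gives 000° — the wind blows toward the north.

000°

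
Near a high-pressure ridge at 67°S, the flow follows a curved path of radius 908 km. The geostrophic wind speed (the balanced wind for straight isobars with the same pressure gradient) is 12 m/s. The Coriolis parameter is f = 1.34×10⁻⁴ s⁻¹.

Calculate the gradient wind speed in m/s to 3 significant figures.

Around a high, pressure-gradient force acts outward with centrifugal, so Coriolis balances both:
fV = (1/ρ)|∂P/∂n| + V²/R  →  V² − fR·V + fR·V_g = 0
With fR = 1.34×10⁻⁴ × 908×10³ m = 122 m/s:
V = [fR − √((fR)² − 4 fR V_g)]/2 = [122 − √(122² − 4×122×12)]/2 = 13.5 m/s
Supergeostrophic (V > V_g = 12 m/s), as expected around a high.

13.5 m/s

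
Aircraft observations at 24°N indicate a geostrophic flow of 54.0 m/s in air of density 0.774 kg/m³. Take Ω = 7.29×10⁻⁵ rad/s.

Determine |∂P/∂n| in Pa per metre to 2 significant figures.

Coriolis parameter at 24°N:
f = 2Ω sin φ = 2 × 7.29×10⁻⁵ × sin 24° = 5.93×10⁻⁵ s⁻¹
Geostrophic balance rearranged: |∂P/∂n| = f ρ V_g
|∂P/∂n| = 5.93×10⁻⁵ × 0.774 × 54.0 = 2.48×10⁻³ Pa/m

2.5×10⁻³ Pa/m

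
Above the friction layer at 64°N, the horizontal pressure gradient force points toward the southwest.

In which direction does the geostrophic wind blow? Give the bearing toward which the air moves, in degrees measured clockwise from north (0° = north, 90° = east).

315°

The pressure-gradient force points toward the southwest (bearing 225°).
Geostrophic balance: in the Northern Hemisphere the Coriolis force deflects motion to the right, so the geostrophic wind blows 90° to the right of the pressure-gradient force (low pressure on the left).
Rotating 225° by 90° clockwise gives 315° — the wind blows toward the northwest.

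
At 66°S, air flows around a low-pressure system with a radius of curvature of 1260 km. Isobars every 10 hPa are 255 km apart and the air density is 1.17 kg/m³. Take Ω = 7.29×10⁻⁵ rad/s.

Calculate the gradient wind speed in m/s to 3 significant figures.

22.2 m/s

Coriolis parameter at 66°S:
f = 2Ω sin φ = 2 × 7.29×10⁻⁵ × sin 66° = 1.33×10⁻⁴ s⁻¹
Pressure gradient: |∂P/∂n| = 1000 Pa / 255000 m = 3.92×10⁻³ Pa/m
Geostrophic speed: V_g = |∂P/∂n|/(fρ) = 3.92×10⁻³/(1.33×10⁻⁴ × 1.17) = 25.2 m/s
Around a low, centrifugal force acts outward with Coriolis, so pressure-gradient force balances both:
(1/ρ)|∂P/∂n| = fV + V²/R  →  V² + fR·V − fR·V_g = 0
With fR = 1.33×10⁻⁴ × 1260×10³ m = 168 m/s:
V = [−fR + √((fR)² + 4 fR V_g)]/2 = [−168 + √(168² + 4×168×25.2)]/2 = 22.2 m/s
Subgeostrophic (V < V_g = 25.2 m/s), as expected around a low.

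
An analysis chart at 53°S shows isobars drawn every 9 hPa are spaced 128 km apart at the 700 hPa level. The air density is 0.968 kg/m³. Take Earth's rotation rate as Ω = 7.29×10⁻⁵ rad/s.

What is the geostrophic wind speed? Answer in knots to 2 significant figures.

Coriolis parameter at 53°S:
f = 2Ω sin φ = 2 × 7.29×10⁻⁵ × sin 53° = 1.16×10⁻⁴ s⁻¹
Pressure gradient: |∂P/∂n| = 900 Pa / 128000 m = 7.03×10⁻³ Pa/m
Geostrophic balance (pressure-gradient force = Coriolis force):
V_g = (1/(fρ)) |∂P/∂n| = 7.03×10⁻³ / (1.16×10⁻⁴ × 0.968) = 62.4 m/s
Converting: 62.4 m/s × 1.944 = 120 knots

120 knots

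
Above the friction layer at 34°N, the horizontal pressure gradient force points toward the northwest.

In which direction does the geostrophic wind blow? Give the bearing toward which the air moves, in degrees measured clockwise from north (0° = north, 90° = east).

045°

The pressure-gradient force points toward the northwest (bearing 315°).
Geostrophic balance: in the Northern Hemisphere the Coriolis force deflects motion to the right, so the geostrophic wind blows 90° to the right of the pressure-gradient force (low pressure on the left).
Rotating 315° by 90° clockwise gives 045° — the wind blows toward the northeast.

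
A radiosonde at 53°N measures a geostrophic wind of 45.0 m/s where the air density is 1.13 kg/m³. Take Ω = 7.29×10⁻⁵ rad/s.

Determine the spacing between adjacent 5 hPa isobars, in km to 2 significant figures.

84 km

Coriolis parameter at 53°N:
f = 2Ω sin φ = 2 × 7.29×10⁻⁵ × sin 53° = 1.16×10⁻⁴ s⁻¹
Geostrophic balance rearranged: |∂P/∂n| = f ρ V_g
|∂P/∂n| = 1.16×10⁻⁴ × 1.13 × 45.0 = 5.92×10⁻³ Pa/m
Isobar spacing: Δn = ΔP/|∂P/∂n| = 500 Pa / 5.92×10⁻³ Pa/m = 84445 m ≈ 84 km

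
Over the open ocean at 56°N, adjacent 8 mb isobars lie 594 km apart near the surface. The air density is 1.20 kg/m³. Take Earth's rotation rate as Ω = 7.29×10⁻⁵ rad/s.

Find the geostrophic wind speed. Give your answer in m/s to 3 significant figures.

9.29 m/s

Coriolis parameter at 56°N:
f = 2Ω sin φ = 2 × 7.29×10⁻⁵ × sin 56° = 1.21×10⁻⁴ s⁻¹
Pressure gradient: |∂P/∂n| = 800 Pa / 594000 m = 1.35×10⁻³ Pa/m
Geostrophic balance (pressure-gradient force = Coriolis force):
V_g = (1/(fρ)) |∂P/∂n| = 1.35×10⁻³ / (1.21×10⁻⁴ × 1.20) = 9.29 m/s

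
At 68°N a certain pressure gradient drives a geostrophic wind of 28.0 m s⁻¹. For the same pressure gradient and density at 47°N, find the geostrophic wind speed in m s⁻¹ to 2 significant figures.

35 m s⁻¹

With the same pressure gradient and density, V_g ∝ 1/f ∝ 1/sin φ.
V₂ = V₁ · sin φ₁ / sin φ₂ = 28.0 × sin 68° / sin 47°
V₂ = 28.0 × 0.9272/0.7314 = 35 m s⁻¹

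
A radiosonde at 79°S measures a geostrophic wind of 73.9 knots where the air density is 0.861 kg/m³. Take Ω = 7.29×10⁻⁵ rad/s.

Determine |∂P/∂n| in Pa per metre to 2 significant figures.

4.7×10⁻³ Pa/m

Coriolis parameter at 79°S:
f = 2Ω sin φ = 2 × 7.29×10⁻⁵ × sin 79° = 1.43×10⁻⁴ s⁻¹
Wind speed in SI: 73.9 knots = 38.0 m/s
Geostrophic balance rearranged: |∂P/∂n| = f ρ V_g
|∂P/∂n| = 1.43×10⁻⁴ × 0.861 × 38.0 = 4.68×10⁻³ Pa/m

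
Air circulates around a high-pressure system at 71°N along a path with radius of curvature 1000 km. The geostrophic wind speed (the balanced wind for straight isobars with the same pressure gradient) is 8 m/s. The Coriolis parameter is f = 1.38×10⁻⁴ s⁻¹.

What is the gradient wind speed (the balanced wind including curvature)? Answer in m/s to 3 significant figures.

Around a high, pressure-gradient force acts outward with centrifugal, so Coriolis balances both:
fV = (1/ρ)|∂P/∂n| + V²/R  →  V² − fR·V + fR·V_g = 0
With fR = 1.38×10⁻⁴ × 1000×10³ m = 138 m/s:
V = [fR − √((fR)² − 4 fR V_g)]/2 = [138 − √(138² − 4×138×8)]/2 = 8.53 m/s
Supergeostrophic (V > V_g = 8 m/s), as expected around a high.

8.53 m/s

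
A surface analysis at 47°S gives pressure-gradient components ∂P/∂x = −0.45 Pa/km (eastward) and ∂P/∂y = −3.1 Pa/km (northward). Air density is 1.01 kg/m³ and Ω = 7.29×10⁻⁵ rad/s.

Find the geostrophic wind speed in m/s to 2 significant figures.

Coriolis parameter at 47°S:
f = 2Ω sin φ = 2 × 7.29×10⁻⁵ × sin 47° = 1.07×10⁻⁴ s⁻¹
In the Southern Hemisphere f is negative: f = −1.07×10⁻⁴ s⁻¹.
Component geostrophic relations (x east, y north):
u_g = −(1/(fρ)) ∂P/∂y,  v_g = (1/(fρ)) ∂P/∂x
u_g = −(−3.1×10⁻³)/(−1.07×10⁻⁴ × 1.01) = −28.8 m/s;  v_g = (−0.45×10⁻³)/(−1.07×10⁻⁴ × 1.01) = 4.18 m/s
|V_g| = √(u_g² + v_g²) = 29.1 m/s

29 m/s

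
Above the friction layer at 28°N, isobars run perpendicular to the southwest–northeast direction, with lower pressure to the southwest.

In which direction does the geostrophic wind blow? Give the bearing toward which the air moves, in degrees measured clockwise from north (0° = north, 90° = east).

315°

The pressure-gradient force points toward the southwest (bearing 225°).
Geostrophic balance: in the Northern Hemisphere the Coriolis force deflects motion to the right, so the geostrophic wind blows 90° to the right of the pressure-gradient force (low pressure on the left).
Rotating 225° by 90° clockwise gives 315° — the wind blows toward the northwest.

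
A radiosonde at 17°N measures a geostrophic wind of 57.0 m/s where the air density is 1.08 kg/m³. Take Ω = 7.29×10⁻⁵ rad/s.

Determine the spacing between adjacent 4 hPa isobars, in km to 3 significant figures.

Coriolis parameter at 17°N:
f = 2Ω sin φ = 2 × 7.29×10⁻⁵ × sin 17° = 4.26×10⁻⁵ s⁻¹
Geostrophic balance rearranged: |∂P/∂n| = f ρ V_g
|∂P/∂n| = 4.26×10⁻⁵ × 1.08 × 57.0 = 2.62×10⁻³ Pa/m
Isobar spacing: Δn = ΔP/|∂P/∂n| = 400 Pa / 2.62×10⁻³ Pa/m = 152429 m ≈ 152 km

152 km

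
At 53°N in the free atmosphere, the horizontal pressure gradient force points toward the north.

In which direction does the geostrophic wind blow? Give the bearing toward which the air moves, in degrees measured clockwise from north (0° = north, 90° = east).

090°

The pressure-gradient force points toward the north (bearing 000°).
Geostrophic balance: in the Northern Hemisphere the Coriolis force deflects motion to the right, so the geostrophic wind blows 90° to the right of the pressure-gradient force (low pressure on the left).
Rotating 000° by 90° clockwise gives 090° — the wind blows toward the east.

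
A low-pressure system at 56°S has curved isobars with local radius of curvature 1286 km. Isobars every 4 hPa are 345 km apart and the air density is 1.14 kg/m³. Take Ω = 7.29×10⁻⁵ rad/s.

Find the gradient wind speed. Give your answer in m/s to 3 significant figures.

Coriolis parameter at 56°S:
f = 2Ω sin φ = 2 × 7.29×10⁻⁵ × sin 56° = 1.21×10⁻⁴ s⁻¹
Pressure gradient: |∂P/∂n| = 400 Pa / 345000 m = 1.16×10⁻³ Pa/m
Geostrophic speed: V_g = |∂P/∂n|/(fρ) = 1.16×10⁻³/(1.21×10⁻⁴ × 1.14) = 8.41 m/s
Around a low, centrifugal force acts outward with Coriolis, so pressure-gradient force balances both:
(1/ρ)|∂P/∂n| = fV + V²/R  →  V² + fR·V − fR·V_g = 0
With fR = 1.21×10⁻⁴ × 1286×10³ m = 155 m/s:
V = [−fR + √((fR)² + 4 fR V_g)]/2 = [−155 + √(155² + 4×155×8.41)]/2 = 8 m/s
Subgeostrophic (V < V_g = 8.41 m/s), as expected around a low.

8.00 m/s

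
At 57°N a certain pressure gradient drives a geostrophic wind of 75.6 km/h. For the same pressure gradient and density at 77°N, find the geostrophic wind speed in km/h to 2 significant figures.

65 km/h

With the same pressure gradient and density, V_g ∝ 1/f ∝ 1/sin φ.
V₂ = V₁ · sin φ₁ / sin φ₂ = 75.6 × sin 57° / sin 77°
V₂ = 75.6 × 0.8387/0.9744 = 65 km/h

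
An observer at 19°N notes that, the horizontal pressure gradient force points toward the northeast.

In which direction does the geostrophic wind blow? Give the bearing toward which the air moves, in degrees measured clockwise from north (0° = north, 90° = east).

The pressure-gradient force points toward the northeast (bearing 045°).
Geostrophic balance: in the Northern Hemisphere the Coriolis force deflects motion to the right, so the geostrophic wind blows 90° to the right of the pressure-gradient force (low pressure on the left).
Rotating 045° by 90° clockwise gives 135° — the wind blows toward the southeast.

135°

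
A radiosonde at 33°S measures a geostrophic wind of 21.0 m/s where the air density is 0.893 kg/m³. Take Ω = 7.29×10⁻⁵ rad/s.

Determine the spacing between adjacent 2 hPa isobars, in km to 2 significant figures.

Coriolis parameter at 33°S:
f = 2Ω sin φ = 2 × 7.29×10⁻⁵ × sin 33° = 7.94×10⁻⁵ s⁻¹
Geostrophic balance rearranged: |∂P/∂n| = f ρ V_g
|∂P/∂n| = 7.94×10⁻⁵ × 0.893 × 21.0 = 1.49×10⁻³ Pa/m
Isobar spacing: Δn = ΔP/|∂P/∂n| = 200 Pa / 1.49×10⁻³ Pa/m = 134305 m ≈ 130 km

130 km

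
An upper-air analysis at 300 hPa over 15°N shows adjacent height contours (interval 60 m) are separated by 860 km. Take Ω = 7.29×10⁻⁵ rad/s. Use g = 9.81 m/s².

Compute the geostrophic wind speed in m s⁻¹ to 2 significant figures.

Coriolis parameter at 15°N:
f = 2Ω sin φ = 2 × 7.29×10⁻⁵ × sin 15° = 3.77×10⁻⁵ s⁻¹
Height gradient: |∂Z/∂n| = 60 m / 860000 m = 6.98×10⁻⁵
On a pressure surface, geostrophic balance gives V_g = (g/f)|∂Z/∂n|:
V_g = 9.81 × 6.98×10⁻⁵ / 3.77×10⁻⁵ = 18.1 m/s

18 m s⁻¹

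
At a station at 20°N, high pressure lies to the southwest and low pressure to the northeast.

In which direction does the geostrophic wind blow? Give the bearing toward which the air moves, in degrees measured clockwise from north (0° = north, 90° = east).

The pressure-gradient force points toward the northeast (bearing 045°).
Geostrophic balance: in the Northern Hemisphere the Coriolis force deflects motion to the right, so the geostrophic wind blows 90° to the right of the pressure-gradient force (low pressure on the left).
Rotating 045° by 90° clockwise gives 135° — the wind blows toward the southeast.

135°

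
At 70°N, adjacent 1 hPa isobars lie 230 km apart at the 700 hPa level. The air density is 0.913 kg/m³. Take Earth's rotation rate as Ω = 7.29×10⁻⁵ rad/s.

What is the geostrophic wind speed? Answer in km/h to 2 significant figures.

13 km/h

Coriolis parameter at 70°N:
f = 2Ω sin φ = 2 × 7.29×10⁻⁵ × sin 70° = 1.37×10⁻⁴ s⁻¹
Pressure gradient: |∂P/∂n| = 100 Pa / 230000 m = 4.35×10⁻⁴ Pa/m
Geostrophic balance (pressure-gradient force = Coriolis force):
V_g = (1/(fρ)) |∂P/∂n| = 4.35×10⁻⁴ / (1.37×10⁻⁴ × 0.913) = 3.48 m/s
Converting: 3.48 m/s × 3.6 = 13 km/h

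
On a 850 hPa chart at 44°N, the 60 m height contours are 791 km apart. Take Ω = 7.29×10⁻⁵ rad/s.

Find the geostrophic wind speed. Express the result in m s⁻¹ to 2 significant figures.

7.3 m s⁻¹

Coriolis parameter at 44°N:
f = 2Ω sin φ = 2 × 7.29×10⁻⁵ × sin 44° = 1.01×10⁻⁴ s⁻¹
Height gradient: |∂Z/∂n| = 60 m / 791000 m = 7.59×10⁻⁵
On a pressure surface, geostrophic balance gives V_g = (g/f)|∂Z/∂n|:
V_g = 9.81 × 7.59×10⁻⁵ / 1.01×10⁻⁴ = 7.35 m/s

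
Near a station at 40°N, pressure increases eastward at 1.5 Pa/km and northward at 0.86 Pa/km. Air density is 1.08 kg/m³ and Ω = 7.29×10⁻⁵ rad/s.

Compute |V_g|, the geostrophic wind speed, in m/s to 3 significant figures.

17.1 m/s

Coriolis parameter at 40°N:
f = 2Ω sin φ = 2 × 7.29×10⁻⁵ × sin 40° = 9.37×10⁻⁵ s⁻¹
Component geostrophic relations (x east, y north):
u_g = −(1/(fρ)) ∂P/∂y,  v_g = (1/(fρ)) ∂P/∂x
u_g = −(0.86×10⁻³)/(9.37×10⁻⁵ × 1.08) = −8.50 m/s;  v_g = (1.5×10⁻³)/(9.37×10⁻⁵ × 1.08) = 14.8 m/s
|V_g| = √(u_g² + v_g²) = 17.1 m/s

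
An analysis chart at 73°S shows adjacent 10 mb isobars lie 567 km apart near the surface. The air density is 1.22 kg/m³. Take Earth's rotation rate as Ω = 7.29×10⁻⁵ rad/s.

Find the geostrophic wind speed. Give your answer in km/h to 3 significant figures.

Coriolis parameter at 73°S:
f = 2Ω sin φ = 2 × 7.29×10⁻⁵ × sin 73° = 1.39×10⁻⁴ s⁻¹
Pressure gradient: |∂P/∂n| = 1000 Pa / 567000 m = 1.76×10⁻³ Pa/m
Geostrophic balance (pressure-gradient force = Coriolis force):
V_g = (1/(fρ)) |∂P/∂n| = 1.76×10⁻³ / (1.39×10⁻⁴ × 1.22) = 10.4 m/s
Converting: 10.4 m/s × 3.6 = 37.3 km/h

37.3 km/h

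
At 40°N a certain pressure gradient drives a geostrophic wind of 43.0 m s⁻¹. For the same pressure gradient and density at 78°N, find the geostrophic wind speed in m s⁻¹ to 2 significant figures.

With the same pressure gradient and density, V_g ∝ 1/f ∝ 1/sin φ.
V₂ = V₁ · sin φ₁ / sin φ₂ = 43.0 × sin 40° / sin 78°
V₂ = 43.0 × 0.6428/0.9781 = 28 m s⁻¹

28 m s⁻¹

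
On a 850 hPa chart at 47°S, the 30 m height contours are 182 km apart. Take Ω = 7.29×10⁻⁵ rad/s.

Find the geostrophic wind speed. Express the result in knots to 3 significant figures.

Coriolis parameter at 47°S:
f = 2Ω sin φ = 2 × 7.29×10⁻⁵ × sin 47° = 1.07×10⁻⁴ s⁻¹
Height gradient: |∂Z/∂n| = 30 m / 182000 m = 1.65×10⁻⁴
On a pressure surface, geostrophic balance gives V_g = (g/f)|∂Z/∂n|:
V_g = 9.81 × 1.65×10⁻⁴ / 1.07×10⁻⁴ = 15.2 m/s
Converting: 15.2 m/s × 1.944 = 29.5 knots

29.5 knots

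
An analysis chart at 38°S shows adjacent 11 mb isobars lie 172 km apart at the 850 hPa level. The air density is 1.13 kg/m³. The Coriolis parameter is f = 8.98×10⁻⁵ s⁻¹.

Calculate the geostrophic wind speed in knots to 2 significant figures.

120 knots

Pressure gradient: |∂P/∂n| = 1100 Pa / 172000 m = 6.40×10⁻³ Pa/m
Geostrophic balance (pressure-gradient force = Coriolis force):
V_g = (1/(fρ)) |∂P/∂n| = 6.40×10⁻³ / (8.98×10⁻⁵ × 1.13) = 63.0 m/s
Converting: 63.0 m/s × 1.944 = 120 knots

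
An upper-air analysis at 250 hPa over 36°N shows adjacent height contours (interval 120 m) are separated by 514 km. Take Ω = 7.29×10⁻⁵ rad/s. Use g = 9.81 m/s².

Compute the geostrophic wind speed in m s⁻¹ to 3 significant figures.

26.7 m s⁻¹

Coriolis parameter at 36°N:
f = 2Ω sin φ = 2 × 7.29×10⁻⁵ × sin 36° = 8.57×10⁻⁵ s⁻¹
Height gradient: |∂Z/∂n| = 120 m / 514000 m = 2.33×10⁻⁴
On a pressure surface, geostrophic balance gives V_g = (g/f)|∂Z/∂n|:
V_g = 9.81 × 2.33×10⁻⁴ / 8.57×10⁻⁵ = 26.7 m/s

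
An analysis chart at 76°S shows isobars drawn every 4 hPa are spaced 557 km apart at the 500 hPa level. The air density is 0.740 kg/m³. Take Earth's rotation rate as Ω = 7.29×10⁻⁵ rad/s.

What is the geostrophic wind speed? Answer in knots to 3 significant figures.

13.3 knots

Coriolis parameter at 76°S:
f = 2Ω sin φ = 2 × 7.29×10⁻⁵ × sin 76° = 1.41×10⁻⁴ s⁻¹
Pressure gradient: |∂P/∂n| = 400 Pa / 557000 m = 7.18×10⁻⁴ Pa/m
Geostrophic balance (pressure-gradient force = Coriolis force):
V_g = (1/(fρ)) |∂P/∂n| = 7.18×10⁻⁴ / (1.41×10⁻⁴ × 0.740) = 6.86 m/s
Converting: 6.86 m/s × 1.944 = 13.3 knots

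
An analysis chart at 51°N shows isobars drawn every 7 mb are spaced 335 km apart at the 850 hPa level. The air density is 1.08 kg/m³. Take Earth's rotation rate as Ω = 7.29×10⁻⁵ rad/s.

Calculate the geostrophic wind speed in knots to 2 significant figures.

33 knots

Coriolis parameter at 51°N:
f = 2Ω sin φ = 2 × 7.29×10⁻⁵ × sin 51° = 1.13×10⁻⁴ s⁻¹
Pressure gradient: |∂P/∂n| = 700 Pa / 335000 m = 2.09×10⁻³ Pa/m
Geostrophic balance (pressure-gradient force = Coriolis force):
V_g = (1/(fρ)) |∂P/∂n| = 2.09×10⁻³ / (1.13×10⁻⁴ × 1.08) = 17.1 m/s
Converting: 17.1 m/s × 1.944 = 33 knots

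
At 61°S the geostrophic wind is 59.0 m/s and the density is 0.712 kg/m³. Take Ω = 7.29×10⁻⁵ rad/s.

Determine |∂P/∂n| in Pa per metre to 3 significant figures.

5.36×10⁻³ Pa/m

Coriolis parameter at 61°S:
f = 2Ω sin φ = 2 × 7.29×10⁻⁵ × sin 61° = 1.28×10⁻⁴ s⁻¹
Geostrophic balance rearranged: |∂P/∂n| = f ρ V_g
|∂P/∂n| = 1.28×10⁻⁴ × 0.712 × 59.0 = 5.36×10⁻³ Pa/m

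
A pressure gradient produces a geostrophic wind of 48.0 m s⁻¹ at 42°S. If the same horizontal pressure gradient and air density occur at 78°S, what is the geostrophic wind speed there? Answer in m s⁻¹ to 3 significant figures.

32.8 m s⁻¹

With the same pressure gradient and density, V_g ∝ 1/f ∝ 1/sin φ.
V₂ = V₁ · sin φ₁ / sin φ₂ = 48.0 × sin 42° / sin 78°
V₂ = 48.0 × 0.6691/0.9781 = 32.8 m s⁻¹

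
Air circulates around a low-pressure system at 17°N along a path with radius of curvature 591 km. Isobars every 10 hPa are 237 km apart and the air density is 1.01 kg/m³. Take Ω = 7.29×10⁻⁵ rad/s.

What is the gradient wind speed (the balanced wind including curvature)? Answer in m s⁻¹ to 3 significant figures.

Coriolis parameter at 17°N:
f = 2Ω sin φ = 2 × 7.29×10⁻⁵ × sin 17° = 4.26×10⁻⁵ s⁻¹
Pressure gradient: |∂P/∂n| = 1000 Pa / 237000 m = 4.22×10⁻³ Pa/m
Geostrophic speed: V_g = |∂P/∂n|/(fρ) = 4.22×10⁻³/(4.26×10⁻⁵ × 1.01) = 98.0 m/s
Around a low, centrifugal force acts outward with Coriolis, so pressure-gradient force balances both:
(1/ρ)|∂P/∂n| = fV + V²/R  →  V² + fR·V − fR·V_g = 0
With fR = 4.26×10⁻⁵ × 591×10³ m = 25.2 m/s:
V = [−fR + √((fR)² + 4 fR V_g)]/2 = [−25.2 + √(25.2² + 4×25.2×98)]/2 = 38.7 m/s
Subgeostrophic (V < V_g = 98 m/s), as expected around a low.

38.7 m s⁻¹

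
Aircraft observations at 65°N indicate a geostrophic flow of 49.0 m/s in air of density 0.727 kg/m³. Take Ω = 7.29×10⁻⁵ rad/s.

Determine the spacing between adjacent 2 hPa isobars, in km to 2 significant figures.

42 km

Coriolis parameter at 65°N:
f = 2Ω sin φ = 2 × 7.29×10⁻⁵ × sin 65° = 1.32×10⁻⁴ s⁻¹
Geostrophic balance rearranged: |∂P/∂n| = f ρ V_g
|∂P/∂n| = 1.32×10⁻⁴ × 0.727 × 49.0 = 4.71×10⁻³ Pa/m
Isobar spacing: Δn = ΔP/|∂P/∂n| = 200 Pa / 4.71×10⁻³ Pa/m = 42488 m ≈ 42 km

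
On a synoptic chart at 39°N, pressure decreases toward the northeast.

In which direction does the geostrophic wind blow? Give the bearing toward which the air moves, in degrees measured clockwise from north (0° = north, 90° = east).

The pressure-gradient force points toward the northeast (bearing 045°).
Geostrophic balance: in the Northern Hemisphere the Coriolis force deflects motion to the right, so the geostrophic wind blows 90° to the right of the pressure-gradient force (low pressure on the left).
Rotating 045° by 90° clockwise gives 135° — the wind blows toward the southeast.

135°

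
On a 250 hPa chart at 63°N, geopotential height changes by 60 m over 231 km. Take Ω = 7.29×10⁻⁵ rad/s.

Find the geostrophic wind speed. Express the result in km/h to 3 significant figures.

70.6 km/h

Coriolis parameter at 63°N:
f = 2Ω sin φ = 2 × 7.29×10⁻⁵ × sin 63° = 1.30×10⁻⁴ s⁻¹
Height gradient: |∂Z/∂n| = 60 m / 231000 m = 2.60×10⁻⁴
On a pressure surface, geostrophic balance gives V_g = (g/f)|∂Z/∂n|:
V_g = 9.81 × 2.60×10⁻⁴ / 1.30×10⁻⁴ = 19.6 m/s
Converting: 19.6 m/s × 3.6 = 70.6 km/h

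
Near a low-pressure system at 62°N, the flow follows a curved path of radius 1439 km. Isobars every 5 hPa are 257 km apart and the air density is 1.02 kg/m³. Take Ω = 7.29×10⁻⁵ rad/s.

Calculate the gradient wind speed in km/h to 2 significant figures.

50 km/h

Coriolis parameter at 62°N:
f = 2Ω sin φ = 2 × 7.29×10⁻⁵ × sin 62° = 1.29×10⁻⁴ s⁻¹
Pressure gradient: |∂P/∂n| = 500 Pa / 257000 m = 1.95×10⁻³ Pa/m
Geostrophic speed: V_g = |∂P/∂n|/(fρ) = 1.95×10⁻³/(1.29×10⁻⁴ × 1.02) = 14.8 m/s
Around a low, centrifugal force acts outward with Coriolis, so pressure-gradient force balances both:
(1/ρ)|∂P/∂n| = fV + V²/R  →  V² + fR·V − fR·V_g = 0
With fR = 1.29×10⁻⁴ × 1439×10³ m = 185 m/s:
V = [−fR + √((fR)² + 4 fR V_g)]/2 = [−185 + √(185² + 4×185×14.8)]/2 = 13.8 m/s
Subgeostrophic (V < V_g = 14.8 m/s), as expected around a low.
Converting: 13.8 m/s × 3.6 = 50 km/h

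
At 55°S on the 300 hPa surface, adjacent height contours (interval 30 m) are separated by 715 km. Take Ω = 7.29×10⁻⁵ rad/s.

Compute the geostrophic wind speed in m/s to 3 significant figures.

Coriolis parameter at 55°S:
f = 2Ω sin φ = 2 × 7.29×10⁻⁵ × sin 55° = 1.19×10⁻⁴ s⁻¹
Height gradient: |∂Z/∂n| = 30 m / 715000 m = 4.20×10⁻⁵
On a pressure surface, geostrophic balance gives V_g = (g/f)|∂Z/∂n|:
V_g = 9.81 × 4.20×10⁻⁵ / 1.19×10⁻⁴ = 3.45 m/s

3.45 m/s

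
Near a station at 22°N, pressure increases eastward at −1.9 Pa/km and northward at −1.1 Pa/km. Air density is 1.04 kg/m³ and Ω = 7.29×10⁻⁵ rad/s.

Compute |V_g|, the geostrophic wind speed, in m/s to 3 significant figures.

38.7 m/s

Coriolis parameter at 22°N:
f = 2Ω sin φ = 2 × 7.29×10⁻⁵ × sin 22° = 5.46×10⁻⁵ s⁻¹
Component geostrophic relations (x east, y north):
u_g = −(1/(fρ)) ∂P/∂y,  v_g = (1/(fρ)) ∂P/∂x
u_g = −(−1.1×10⁻³)/(5.46×10⁻⁵ × 1.04) = 19.4 m/s;  v_g = (−1.9×10⁻³)/(5.46×10⁻⁵ × 1.04) = −33.4 m/s
|V_g| = √(u_g² + v_g²) = 38.7 m/s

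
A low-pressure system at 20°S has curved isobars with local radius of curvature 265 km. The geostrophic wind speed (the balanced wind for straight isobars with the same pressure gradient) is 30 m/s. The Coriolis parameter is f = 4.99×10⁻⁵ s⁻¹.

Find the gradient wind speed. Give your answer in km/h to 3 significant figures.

51.7 km/h

Around a low, centrifugal force acts outward with Coriolis, so pressure-gradient force balances both:
(1/ρ)|∂P/∂n| = fV + V²/R  →  V² + fR·V − fR·V_g = 0
With fR = 4.99×10⁻⁵ × 265×10³ m = 13.2 m/s:
V = [−fR + √((fR)² + 4 fR V_g)]/2 = [−13.2 + √(13.2² + 4×13.2×30)]/2 = 14.4 m/s
Subgeostrophic (V < V_g = 30 m/s), as expected around a low.
Converting: 14.4 m/s × 3.6 = 51.7 km/h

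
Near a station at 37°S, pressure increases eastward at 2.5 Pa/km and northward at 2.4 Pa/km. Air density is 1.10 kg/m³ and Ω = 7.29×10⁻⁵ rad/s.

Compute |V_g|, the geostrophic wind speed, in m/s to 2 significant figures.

36 m/s

Coriolis parameter at 37°S:
f = 2Ω sin φ = 2 × 7.29×10⁻⁵ × sin 37° = 8.77×10⁻⁵ s⁻¹
In the Southern Hemisphere f is negative: f = −8.77×10⁻⁵ s⁻¹.
Component geostrophic relations (x east, y north):
u_g = −(1/(fρ)) ∂P/∂y,  v_g = (1/(fρ)) ∂P/∂x
u_g = −(2.4×10⁻³)/(−8.77×10⁻⁵ × 1.10) = 24.9 m/s;  v_g = (2.5×10⁻³)/(−8.77×10⁻⁵ × 1.10) = −25.9 m/s
|V_g| = √(u_g² + v_g²) = 35.9 m/s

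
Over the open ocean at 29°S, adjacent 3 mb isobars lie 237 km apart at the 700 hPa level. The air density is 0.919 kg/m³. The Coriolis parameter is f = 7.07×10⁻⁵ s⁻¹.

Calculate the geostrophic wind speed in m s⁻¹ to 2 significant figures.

Pressure gradient: |∂P/∂n| = 300 Pa / 237000 m = 1.27×10⁻³ Pa/m
Geostrophic balance (pressure-gradient force = Coriolis force):
V_g = (1/(fρ)) |∂P/∂n| = 1.27×10⁻³ / (7.07×10⁻⁵ × 0.919) = 19.5 m/s

19 m s⁻¹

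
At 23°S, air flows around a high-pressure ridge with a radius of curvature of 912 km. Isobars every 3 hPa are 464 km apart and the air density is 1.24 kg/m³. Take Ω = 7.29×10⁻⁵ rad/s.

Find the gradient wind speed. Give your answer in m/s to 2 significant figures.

12 m/s

Coriolis parameter at 23°S:
f = 2Ω sin φ = 2 × 7.29×10⁻⁵ × sin 23° = 5.70×10⁻⁵ s⁻¹
Pressure gradient: |∂P/∂n| = 300 Pa / 464000 m = 6.47×10⁻⁴ Pa/m
Geostrophic speed: V_g = |∂P/∂n|/(fρ) = 6.47×10⁻⁴/(5.70×10⁻⁵ × 1.24) = 9.15 m/s
Around a high, pressure-gradient force acts outward with centrifugal, so Coriolis balances both:
fV = (1/ρ)|∂P/∂n| + V²/R  →  V² − fR·V + fR·V_g = 0
With fR = 5.70×10⁻⁵ × 912×10³ m = 52.0 m/s:
V = [fR − √((fR)² − 4 fR V_g)]/2 = [52.0 − √(52.0² − 4×52.0×9.15)]/2 = 11.9 m/s
Supergeostrophic (V > V_g = 9.15 m/s), as expected around a high.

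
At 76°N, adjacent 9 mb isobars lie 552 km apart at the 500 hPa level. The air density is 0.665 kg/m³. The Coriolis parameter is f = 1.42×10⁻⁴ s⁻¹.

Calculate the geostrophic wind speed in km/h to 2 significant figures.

62 km/h

Pressure gradient: |∂P/∂n| = 900 Pa / 552000 m = 1.63×10⁻³ Pa/m
Geostrophic balance (pressure-gradient force = Coriolis force):
V_g = (1/(fρ)) |∂P/∂n| = 1.63×10⁻³ / (1.42×10⁻⁴ × 0.665) = 17.3 m/s
Converting: 17.3 m/s × 3.6 = 62 km/h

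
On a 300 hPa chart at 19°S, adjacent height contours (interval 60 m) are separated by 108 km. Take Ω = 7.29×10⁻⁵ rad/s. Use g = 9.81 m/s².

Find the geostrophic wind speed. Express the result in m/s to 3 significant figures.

Coriolis parameter at 19°S:
f = 2Ω sin φ = 2 × 7.29×10⁻⁵ × sin 19° = 4.75×10⁻⁵ s⁻¹
Height gradient: |∂Z/∂n| = 60 m / 108000 m = 5.56×10⁻⁴
On a pressure surface, geostrophic balance gives V_g = (g/f)|∂Z/∂n|:
V_g = 9.81 × 5.56×10⁻⁴ / 4.75×10⁻⁵ = 115 m/s

115 m/s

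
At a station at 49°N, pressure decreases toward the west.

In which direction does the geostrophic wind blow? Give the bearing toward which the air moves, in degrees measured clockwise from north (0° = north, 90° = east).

000°

The pressure-gradient force points toward the west (bearing 270°).
Geostrophic balance: in the Northern Hemisphere the Coriolis force deflects motion to the right, so the geostrophic wind blows 90° to the right of the pressure-gradient force (low pressure on the left).
Rotating 270° by 90° clockwise gives 000° — the wind blows toward the north.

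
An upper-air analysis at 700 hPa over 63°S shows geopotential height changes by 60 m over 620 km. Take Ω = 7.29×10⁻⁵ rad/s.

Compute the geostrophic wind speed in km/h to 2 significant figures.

Coriolis parameter at 63°S:
f = 2Ω sin φ = 2 × 7.29×10⁻⁵ × sin 63° = 1.30×10⁻⁴ s⁻¹
Height gradient: |∂Z/∂n| = 60 m / 620000 m = 9.68×10⁻⁵
On a pressure surface, geostrophic balance gives V_g = (g/f)|∂Z/∂n|:
V_g = 9.81 × 9.68×10⁻⁵ / 1.30×10⁻⁴ = 7.31 m/s
Converting: 7.31 m/s × 3.6 = 26 km/h

26 km/h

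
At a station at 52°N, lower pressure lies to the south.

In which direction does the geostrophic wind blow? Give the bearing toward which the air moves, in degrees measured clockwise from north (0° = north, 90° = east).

The pressure-gradient force points toward the south (bearing 180°).
Geostrophic balance: in the Northern Hemisphere the Coriolis force deflects motion to the right, so the geostrophic wind blows 90° to the right of the pressure-gradient force (low pressure on the left).
Rotating 180° by 90° clockwise gives 270° — the wind blows toward the west.

270°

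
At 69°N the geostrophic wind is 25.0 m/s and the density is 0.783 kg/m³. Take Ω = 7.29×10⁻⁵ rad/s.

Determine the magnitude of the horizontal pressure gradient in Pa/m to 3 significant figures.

2.66×10⁻³ Pa/m

Coriolis parameter at 69°N:
f = 2Ω sin φ = 2 × 7.29×10⁻⁵ × sin 69° = 1.36×10⁻⁴ s⁻¹
Geostrophic balance rearranged: |∂P/∂n| = f ρ V_g
|∂P/∂n| = 1.36×10⁻⁴ × 0.783 × 25.0 = 2.66×10⁻³ Pa/m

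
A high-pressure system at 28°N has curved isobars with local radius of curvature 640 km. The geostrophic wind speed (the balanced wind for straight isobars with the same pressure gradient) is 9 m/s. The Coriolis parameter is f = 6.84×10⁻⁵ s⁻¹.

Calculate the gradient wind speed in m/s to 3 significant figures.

Around a high, pressure-gradient force acts outward with centrifugal, so Coriolis balances both:
fV = (1/ρ)|∂P/∂n| + V²/R  →  V² − fR·V + fR·V_g = 0
With fR = 6.84×10⁻⁵ × 640×10³ m = 43.8 m/s:
V = [fR − √((fR)² − 4 fR V_g)]/2 = [43.8 − √(43.8² − 4×43.8×9)]/2 = 12.7 m/s
Supergeostrophic (V > V_g = 9 m/s), as expected around a high.

12.7 m/s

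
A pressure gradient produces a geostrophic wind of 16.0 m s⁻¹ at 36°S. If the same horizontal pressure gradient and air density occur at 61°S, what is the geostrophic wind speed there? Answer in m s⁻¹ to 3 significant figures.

With the same pressure gradient and density, V_g ∝ 1/f ∝ 1/sin φ.
V₂ = V₁ · sin φ₁ / sin φ₂ = 16.0 × sin 36° / sin 61°
V₂ = 16.0 × 0.5878/0.8746 = 10.8 m s⁻¹

10.8 m s⁻¹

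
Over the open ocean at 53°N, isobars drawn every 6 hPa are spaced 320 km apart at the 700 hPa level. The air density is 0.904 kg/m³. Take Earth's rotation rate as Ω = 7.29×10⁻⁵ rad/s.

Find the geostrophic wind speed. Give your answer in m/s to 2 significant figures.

Coriolis parameter at 53°N:
f = 2Ω sin φ = 2 × 7.29×10⁻⁵ × sin 53° = 1.16×10⁻⁴ s⁻¹
Pressure gradient: |∂P/∂n| = 600 Pa / 320000 m = 1.88×10⁻³ Pa/m
Geostrophic balance (pressure-gradient force = Coriolis force):
V_g = (1/(fρ)) |∂P/∂n| = 1.88×10⁻³ / (1.16×10⁻⁴ × 0.904) = 17.8 m/s

18 m/s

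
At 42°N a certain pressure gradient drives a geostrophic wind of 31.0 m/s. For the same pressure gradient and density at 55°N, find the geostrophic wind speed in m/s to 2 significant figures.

25 m/s

With the same pressure gradient and density, V_g ∝ 1/f ∝ 1/sin φ.
V₂ = V₁ · sin φ₁ / sin φ₂ = 31.0 × sin 42° / sin 55°
V₂ = 31.0 × 0.6691/0.8192 = 25 m/s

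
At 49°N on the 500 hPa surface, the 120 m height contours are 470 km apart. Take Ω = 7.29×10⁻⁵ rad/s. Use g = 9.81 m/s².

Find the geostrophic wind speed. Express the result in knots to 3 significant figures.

Coriolis parameter at 49°N:
f = 2Ω sin φ = 2 × 7.29×10⁻⁵ × sin 49° = 1.10×10⁻⁴ s⁻¹
Height gradient: |∂Z/∂n| = 120 m / 470000 m = 2.55×10⁻⁴
On a pressure surface, geostrophic balance gives V_g = (g/f)|∂Z/∂n|:
V_g = 9.81 × 2.55×10⁻⁴ / 1.10×10⁻⁴ = 22.8 m/s
Converting: 22.8 m/s × 1.944 = 44.2 knots

44.2 knots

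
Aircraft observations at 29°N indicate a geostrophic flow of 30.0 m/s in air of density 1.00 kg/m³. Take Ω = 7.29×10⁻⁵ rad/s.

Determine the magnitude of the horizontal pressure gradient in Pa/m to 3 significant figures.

2.12×10⁻³ Pa/m

Coriolis parameter at 29°N:
f = 2Ω sin φ = 2 × 7.29×10⁻⁵ × sin 29° = 7.07×10⁻⁵ s⁻¹
Geostrophic balance rearranged: |∂P/∂n| = f ρ V_g
|∂P/∂n| = 7.07×10⁻⁵ × 1.00 × 30.0 = 2.12×10⁻³ Pa/m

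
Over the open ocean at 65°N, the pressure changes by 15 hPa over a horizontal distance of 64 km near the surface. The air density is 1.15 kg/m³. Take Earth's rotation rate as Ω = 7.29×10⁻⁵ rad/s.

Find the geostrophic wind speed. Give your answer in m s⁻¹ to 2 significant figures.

Coriolis parameter at 65°N:
f = 2Ω sin φ = 2 × 7.29×10⁻⁵ × sin 65° = 1.32×10⁻⁴ s⁻¹
Pressure gradient: |∂P/∂n| = 1500 Pa / 64000 m = 2.34×10⁻² Pa/m
Geostrophic balance (pressure-gradient force = Coriolis force):
V_g = (1/(fρ)) |∂P/∂n| = 2.34×10⁻² / (1.32×10⁻⁴ × 1.15) = 154 m/s

150 m s⁻¹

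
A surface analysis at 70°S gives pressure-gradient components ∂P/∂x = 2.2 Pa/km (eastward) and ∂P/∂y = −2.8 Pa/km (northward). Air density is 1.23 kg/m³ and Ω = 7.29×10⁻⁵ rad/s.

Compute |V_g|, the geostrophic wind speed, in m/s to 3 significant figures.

Coriolis parameter at 70°S:
f = 2Ω sin φ = 2 × 7.29×10⁻⁵ × sin 70° = 1.37×10⁻⁴ s⁻¹
In the Southern Hemisphere f is negative: f = −1.37×10⁻⁴ s⁻¹.
Component geostrophic relations (x east, y north):
u_g = −(1/(fρ)) ∂P/∂y,  v_g = (1/(fρ)) ∂P/∂x
u_g = −(−2.8×10⁻³)/(−1.37×10⁻⁴ × 1.23) = −16.6 m/s;  v_g = (2.2×10⁻³)/(−1.37×10⁻⁴ × 1.23) = −13.1 m/s
|V_g| = √(u_g² + v_g²) = 21.1 m/s

21.1 m/s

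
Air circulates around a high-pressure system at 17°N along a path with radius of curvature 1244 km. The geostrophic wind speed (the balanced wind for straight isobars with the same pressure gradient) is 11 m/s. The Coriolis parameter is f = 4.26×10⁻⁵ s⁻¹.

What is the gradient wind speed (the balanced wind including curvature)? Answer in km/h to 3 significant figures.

56.1 km/h

Around a high, pressure-gradient force acts outward with centrifugal, so Coriolis balances both:
fV = (1/ρ)|∂P/∂n| + V²/R  →  V² − fR·V + fR·V_g = 0
With fR = 4.26×10⁻⁵ × 1244×10³ m = 53.0 m/s:
V = [fR − √((fR)² − 4 fR V_g)]/2 = [53.0 − √(53.0² − 4×53.0×11)]/2 = 15.6 m/s
Supergeostrophic (V > V_g = 11 m/s), as expected around a high.
Converting: 15.6 m/s × 3.6 = 56.1 km/h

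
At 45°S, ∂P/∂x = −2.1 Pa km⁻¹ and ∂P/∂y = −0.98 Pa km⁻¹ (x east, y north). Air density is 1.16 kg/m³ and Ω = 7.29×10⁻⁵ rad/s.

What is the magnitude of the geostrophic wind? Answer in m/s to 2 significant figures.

19 m/s

Coriolis parameter at 45°S:
f = 2Ω sin φ = 2 × 7.29×10⁻⁵ × sin 45° = 1.03×10⁻⁴ s⁻¹
In the Southern Hemisphere f is negative: f = −1.03×10⁻⁴ s⁻¹.
Component geostrophic relations (x east, y north):
u_g = −(1/(fρ)) ∂P/∂y,  v_g = (1/(fρ)) ∂P/∂x
u_g = −(−0.98×10⁻³)/(−1.03×10⁻⁴ × 1.16) = −8.19 m/s;  v_g = (−2.1×10⁻³)/(−1.03×10⁻⁴ × 1.16) = 17.6 m/s
|V_g| = √(u_g² + v_g²) = 19.4 m/s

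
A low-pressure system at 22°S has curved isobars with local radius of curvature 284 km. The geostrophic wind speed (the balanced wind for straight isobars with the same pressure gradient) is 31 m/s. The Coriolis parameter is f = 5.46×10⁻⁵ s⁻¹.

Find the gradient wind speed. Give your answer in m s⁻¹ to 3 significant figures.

15.5 m s⁻¹

Around a low, centrifugal force acts outward with Coriolis, so pressure-gradient force balances both:
(1/ρ)|∂P/∂n| = fV + V²/R  →  V² + fR·V − fR·V_g = 0
With fR = 5.46×10⁻⁵ × 284×10³ m = 15.5 m/s:
V = [−fR + √((fR)² + 4 fR V_g)]/2 = [−15.5 + √(15.5² + 4×15.5×31)]/2 = 15.5 m/s
Subgeostrophic (V < V_g = 31 m/s), as expected around a low.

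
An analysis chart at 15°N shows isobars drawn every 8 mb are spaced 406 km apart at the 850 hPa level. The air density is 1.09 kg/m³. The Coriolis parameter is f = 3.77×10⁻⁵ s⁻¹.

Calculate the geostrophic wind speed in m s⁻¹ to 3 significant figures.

Pressure gradient: |∂P/∂n| = 800 Pa / 406000 m = 1.97×10⁻³ Pa/m
Geostrophic balance (pressure-gradient force = Coriolis force):
V_g = (1/(fρ)) |∂P/∂n| = 1.97×10⁻³ / (3.77×10⁻⁵ × 1.09) = 48.0 m/s

48.0 m s⁻¹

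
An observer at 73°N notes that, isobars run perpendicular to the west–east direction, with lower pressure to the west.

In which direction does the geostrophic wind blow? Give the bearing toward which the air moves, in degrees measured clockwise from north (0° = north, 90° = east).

The pressure-gradient force points toward the west (bearing 270°).
Geostrophic balance: in the Northern Hemisphere the Coriolis force deflects motion to the right, so the geostrophic wind blows 90° to the right of the pressure-gradient force (low pressure on the left).
Rotating 270° by 90° clockwise gives 000° — the wind blows toward the north.

000°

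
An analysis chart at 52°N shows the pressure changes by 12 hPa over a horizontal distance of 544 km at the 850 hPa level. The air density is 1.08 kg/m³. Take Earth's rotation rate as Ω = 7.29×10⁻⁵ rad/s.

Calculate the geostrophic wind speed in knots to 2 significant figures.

Coriolis parameter at 52°N:
f = 2Ω sin φ = 2 × 7.29×10⁻⁵ × sin 52° = 1.15×10⁻⁴ s⁻¹
Pressure gradient: |∂P/∂n| = 1200 Pa / 544000 m = 2.21×10⁻³ Pa/m
Geostrophic balance (pressure-gradient force = Coriolis force):
V_g = (1/(fρ)) |∂P/∂n| = 2.21×10⁻³ / (1.15×10⁻⁴ × 1.08) = 17.8 m/s
Converting: 17.8 m/s × 1.944 = 35 knots

35 knots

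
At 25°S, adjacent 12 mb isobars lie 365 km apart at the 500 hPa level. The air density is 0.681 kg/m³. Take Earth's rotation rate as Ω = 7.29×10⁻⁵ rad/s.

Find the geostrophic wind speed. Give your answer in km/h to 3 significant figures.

282 km/h

Coriolis parameter at 25°S:
f = 2Ω sin φ = 2 × 7.29×10⁻⁵ × sin 25° = 6.16×10⁻⁵ s⁻¹
Pressure gradient: |∂P/∂n| = 1200 Pa / 365000 m = 3.29×10⁻³ Pa/m
Geostrophic balance (pressure-gradient force = Coriolis force):
V_g = (1/(fρ)) |∂P/∂n| = 3.29×10⁻³ / (6.16×10⁻⁵ × 0.681) = 78.3 m/s
Converting: 78.3 m/s × 3.6 = 282 km/h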